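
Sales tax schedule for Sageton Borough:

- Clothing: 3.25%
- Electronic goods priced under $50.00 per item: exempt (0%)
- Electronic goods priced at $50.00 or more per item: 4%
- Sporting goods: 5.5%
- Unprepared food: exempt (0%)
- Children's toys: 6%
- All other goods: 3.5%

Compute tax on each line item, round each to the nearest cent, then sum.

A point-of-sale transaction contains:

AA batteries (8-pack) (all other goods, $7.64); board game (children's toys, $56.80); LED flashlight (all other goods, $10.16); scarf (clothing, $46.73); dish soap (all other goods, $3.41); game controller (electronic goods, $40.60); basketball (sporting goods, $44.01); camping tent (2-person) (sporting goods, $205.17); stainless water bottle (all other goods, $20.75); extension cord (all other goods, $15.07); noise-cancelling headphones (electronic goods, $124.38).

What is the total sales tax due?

AA batteries (8-pack) $7.64: all other goods → 3.5% → $0.27
Board game $56.80: children's toys → 6% → $3.41
LED flashlight $10.16: all other goods → 3.5% → $0.36
Scarf $46.73: clothing → 3.25% → $1.52
Dish soap $3.41: all other goods → 3.5% → $0.12
Game controller $40.60: electronic goods, under $50.00 → 0% → $0.00
Basketball $44.01: sporting goods → 5.5% → $2.42
Camping tent (2-person) $205.17: sporting goods → 5.5% → $11.28
Stainless water bottle $20.75: all other goods → 3.5% → $0.73
Extension cord $15.07: all other goods → 3.5% → $0.53
Noise-cancelling headphones $124.38: electronic goods, $50.00 or more → 4% → $4.98
Total tax = $0.27 + $3.41 + $0.36 + $1.52 + $0.12 + $2.42 + $11.28 + $0.73 + $0.53 + $4.98 = $25.62

$25.62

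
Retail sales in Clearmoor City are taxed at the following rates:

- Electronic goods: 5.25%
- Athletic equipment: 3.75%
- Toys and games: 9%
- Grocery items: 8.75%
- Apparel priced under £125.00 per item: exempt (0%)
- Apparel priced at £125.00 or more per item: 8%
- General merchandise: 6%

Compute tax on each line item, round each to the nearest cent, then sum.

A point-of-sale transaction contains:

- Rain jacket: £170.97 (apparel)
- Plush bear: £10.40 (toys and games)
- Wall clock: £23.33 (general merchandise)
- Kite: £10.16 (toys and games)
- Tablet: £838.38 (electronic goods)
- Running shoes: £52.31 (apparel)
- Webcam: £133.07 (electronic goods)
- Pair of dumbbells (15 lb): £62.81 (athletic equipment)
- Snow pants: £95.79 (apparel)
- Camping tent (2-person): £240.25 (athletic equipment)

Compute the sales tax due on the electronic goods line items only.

£51.00

Tablet £838.38: electronic goods → 5.25% → £44.01
Webcam £133.07: electronic goods → 5.25% → £6.99
Tax on electronic goods = £44.01 + £6.99 = £51.00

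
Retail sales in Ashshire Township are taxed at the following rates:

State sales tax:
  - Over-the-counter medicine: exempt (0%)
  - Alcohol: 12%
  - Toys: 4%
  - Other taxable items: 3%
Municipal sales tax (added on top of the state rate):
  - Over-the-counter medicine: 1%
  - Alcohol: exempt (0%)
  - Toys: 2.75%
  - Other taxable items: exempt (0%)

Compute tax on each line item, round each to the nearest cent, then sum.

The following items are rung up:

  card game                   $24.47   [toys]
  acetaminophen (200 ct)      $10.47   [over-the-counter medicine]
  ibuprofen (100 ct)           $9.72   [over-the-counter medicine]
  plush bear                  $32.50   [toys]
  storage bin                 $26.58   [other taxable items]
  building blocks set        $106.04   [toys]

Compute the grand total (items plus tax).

$221.78

Card game $24.47: toys → 4% + 2.75% municipal = 6.75% → $1.65
Acetaminophen (200 ct) $10.47: over-the-counter medicine → 0% + 1% municipal = 1% → $0.10
Ibuprofen (100 ct) $9.72: over-the-counter medicine → 0% + 1% municipal = 1% → $0.10
Plush bear $32.50: toys → 4% + 2.75% municipal = 6.75% → $2.19
Storage bin $26.58: other taxable items → 3% + 0% municipal = 3% → $0.80
Building blocks set $106.04: toys → 4% + 2.75% municipal = 6.75% → $7.16
Subtotal = $209.78; tax = $12.00; total due = $221.78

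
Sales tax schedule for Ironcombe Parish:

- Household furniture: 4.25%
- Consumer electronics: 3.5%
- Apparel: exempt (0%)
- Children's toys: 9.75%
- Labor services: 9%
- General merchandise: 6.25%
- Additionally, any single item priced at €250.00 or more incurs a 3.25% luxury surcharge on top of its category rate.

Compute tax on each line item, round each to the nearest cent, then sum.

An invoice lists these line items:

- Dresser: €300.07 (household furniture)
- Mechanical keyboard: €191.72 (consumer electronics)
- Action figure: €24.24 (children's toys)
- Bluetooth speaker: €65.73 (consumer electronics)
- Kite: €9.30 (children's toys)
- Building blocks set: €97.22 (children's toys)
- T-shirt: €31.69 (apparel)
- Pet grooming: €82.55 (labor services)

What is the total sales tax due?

€51.70

Dresser €300.07: household furniture → 4.25% + 3.25% surcharge = 7.5% → €22.51
Mechanical keyboard €191.72: consumer electronics → 3.5% → €6.71
Action figure €24.24: children's toys → 9.75% → €2.36
Bluetooth speaker €65.73: consumer electronics → 3.5% → €2.30
Kite €9.30: children's toys → 9.75% → €0.91
Building blocks set €97.22: children's toys → 9.75% → €9.48
T-shirt €31.69: apparel → 0% → €0.00
Pet grooming €82.55: labor services → 9% → €7.43
Total tax = €22.51 + €6.71 + €2.36 + €2.30 + €0.91 + €9.48 + €7.43 = €51.70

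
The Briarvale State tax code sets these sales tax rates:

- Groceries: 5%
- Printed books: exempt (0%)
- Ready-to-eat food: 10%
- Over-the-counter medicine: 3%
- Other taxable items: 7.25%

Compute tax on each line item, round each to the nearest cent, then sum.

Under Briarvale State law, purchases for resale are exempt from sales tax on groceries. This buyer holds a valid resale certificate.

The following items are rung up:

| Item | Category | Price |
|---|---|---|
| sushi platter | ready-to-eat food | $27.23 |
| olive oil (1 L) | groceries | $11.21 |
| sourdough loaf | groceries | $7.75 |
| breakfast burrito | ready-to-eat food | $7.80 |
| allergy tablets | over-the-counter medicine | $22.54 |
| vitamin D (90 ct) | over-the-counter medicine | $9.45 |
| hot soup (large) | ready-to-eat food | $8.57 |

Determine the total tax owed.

Sushi platter $27.23: ready-to-eat food → 10% → $2.72
Olive oil (1 L) $11.21: groceries, buyer-exempt → 0% → $0.00
Sourdough loaf $7.75: groceries, buyer-exempt → 0% → $0.00
Breakfast burrito $7.80: ready-to-eat food → 10% → $0.78
Allergy tablets $22.54: over-the-counter medicine → 3% → $0.68
Vitamin D (90 ct) $9.45: over-the-counter medicine → 3% → $0.28
Hot soup (large) $8.57: ready-to-eat food → 10% → $0.86
Total tax = $2.72 + $0.78 + $0.68 + $0.28 + $0.86 = $5.32

$5.32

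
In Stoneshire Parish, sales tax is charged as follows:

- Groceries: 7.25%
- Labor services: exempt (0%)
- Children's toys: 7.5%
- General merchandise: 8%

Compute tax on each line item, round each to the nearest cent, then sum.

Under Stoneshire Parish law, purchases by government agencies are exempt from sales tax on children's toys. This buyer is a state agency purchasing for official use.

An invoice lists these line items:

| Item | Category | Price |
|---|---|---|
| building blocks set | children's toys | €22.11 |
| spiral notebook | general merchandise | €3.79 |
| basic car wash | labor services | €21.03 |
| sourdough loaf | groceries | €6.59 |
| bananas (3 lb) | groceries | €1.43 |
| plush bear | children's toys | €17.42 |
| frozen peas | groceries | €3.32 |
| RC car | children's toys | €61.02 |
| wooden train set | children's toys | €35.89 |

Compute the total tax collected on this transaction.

Building blocks set €22.11: children's toys, buyer-exempt → 0% → €0.00
Spiral notebook €3.79: general merchandise → 8% → €0.30
Basic car wash €21.03: labor services → 0% → €0.00
Sourdough loaf €6.59: groceries → 7.25% → €0.48
Bananas (3 lb) €1.43: groceries → 7.25% → €0.10
Plush bear €17.42: children's toys, buyer-exempt → 0% → €0.00
Frozen peas €3.32: groceries → 7.25% → €0.24
RC car €61.02: children's toys, buyer-exempt → 0% → €0.00
Wooden train set €35.89: children's toys, buyer-exempt → 0% → €0.00
Total tax = €0.30 + €0.48 + €0.10 + €0.24 = €1.12

€1.12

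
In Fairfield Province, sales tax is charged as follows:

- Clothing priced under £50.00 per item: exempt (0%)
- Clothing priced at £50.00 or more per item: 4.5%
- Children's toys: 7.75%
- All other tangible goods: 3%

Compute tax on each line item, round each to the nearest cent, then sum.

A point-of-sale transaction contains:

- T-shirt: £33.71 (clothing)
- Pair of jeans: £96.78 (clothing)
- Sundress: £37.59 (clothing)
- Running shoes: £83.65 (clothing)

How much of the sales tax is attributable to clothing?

£8.12

T-shirt £33.71: clothing, under £50.00 → 0% → £0.00
Pair of jeans £96.78: clothing, £50.00 or more → 4.5% → £4.36
Sundress £37.59: clothing, under £50.00 → 0% → £0.00
Running shoes £83.65: clothing, £50.00 or more → 4.5% → £3.76
Tax on clothing = £0.00 + £4.36 + £0.00 + £3.76 = £8.12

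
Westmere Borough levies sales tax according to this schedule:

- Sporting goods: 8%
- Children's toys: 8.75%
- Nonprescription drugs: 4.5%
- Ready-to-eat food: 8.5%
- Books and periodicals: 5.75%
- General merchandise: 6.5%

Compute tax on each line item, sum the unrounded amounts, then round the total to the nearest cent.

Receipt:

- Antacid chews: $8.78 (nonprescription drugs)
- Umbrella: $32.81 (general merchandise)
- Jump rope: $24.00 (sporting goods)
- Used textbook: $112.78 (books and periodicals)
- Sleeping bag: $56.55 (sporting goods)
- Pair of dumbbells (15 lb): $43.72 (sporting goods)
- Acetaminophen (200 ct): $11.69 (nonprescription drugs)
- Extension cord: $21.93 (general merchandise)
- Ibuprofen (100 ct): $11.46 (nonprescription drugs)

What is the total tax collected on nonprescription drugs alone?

$1.44

Antacid chews $8.78: nonprescription drugs → 4.5% → $0.3951
Acetaminophen (200 ct) $11.69: nonprescription drugs → 4.5% → $0.52605
Ibuprofen (100 ct) $11.46: nonprescription drugs → 4.5% → $0.5157
Tax on nonprescription drugs: unrounded sum = $1.43685 → $1.44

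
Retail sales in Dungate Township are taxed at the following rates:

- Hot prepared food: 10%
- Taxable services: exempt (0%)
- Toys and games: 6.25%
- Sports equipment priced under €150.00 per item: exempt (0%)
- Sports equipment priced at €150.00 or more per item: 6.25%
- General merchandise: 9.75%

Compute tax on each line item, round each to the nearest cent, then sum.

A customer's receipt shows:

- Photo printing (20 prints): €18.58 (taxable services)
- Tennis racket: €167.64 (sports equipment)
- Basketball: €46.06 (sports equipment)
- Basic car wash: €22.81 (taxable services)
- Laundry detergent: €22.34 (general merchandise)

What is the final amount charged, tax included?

€290.09

Photo printing (20 prints) €18.58: taxable services → 0% → €0.00
Tennis racket €167.64: sports equipment, €150.00 or more → 6.25% → €10.48
Basketball €46.06: sports equipment, under €150.00 → 0% → €0.00
Basic car wash €22.81: taxable services → 0% → €0.00
Laundry detergent €22.34: general merchandise → 9.75% → €2.18
Subtotal = €277.43; tax = €12.66; total due = €290.09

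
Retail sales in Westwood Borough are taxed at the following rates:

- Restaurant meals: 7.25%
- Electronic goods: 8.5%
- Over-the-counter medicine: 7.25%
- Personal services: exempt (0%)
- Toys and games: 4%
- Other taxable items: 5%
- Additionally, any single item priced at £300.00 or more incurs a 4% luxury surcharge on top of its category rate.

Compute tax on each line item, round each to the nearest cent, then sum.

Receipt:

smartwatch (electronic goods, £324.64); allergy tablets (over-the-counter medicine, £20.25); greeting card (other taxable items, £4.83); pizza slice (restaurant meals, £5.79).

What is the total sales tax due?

Smartwatch £324.64: electronic goods → 8.5% + 4% surcharge = 12.5% → £40.58
Allergy tablets £20.25: over-the-counter medicine → 7.25% → £1.47
Greeting card £4.83: other taxable items → 5% → £0.24
Pizza slice £5.79: restaurant meals → 7.25% → £0.42
Total tax = £40.58 + £1.47 + £0.24 + £0.42 = £42.71

£42.71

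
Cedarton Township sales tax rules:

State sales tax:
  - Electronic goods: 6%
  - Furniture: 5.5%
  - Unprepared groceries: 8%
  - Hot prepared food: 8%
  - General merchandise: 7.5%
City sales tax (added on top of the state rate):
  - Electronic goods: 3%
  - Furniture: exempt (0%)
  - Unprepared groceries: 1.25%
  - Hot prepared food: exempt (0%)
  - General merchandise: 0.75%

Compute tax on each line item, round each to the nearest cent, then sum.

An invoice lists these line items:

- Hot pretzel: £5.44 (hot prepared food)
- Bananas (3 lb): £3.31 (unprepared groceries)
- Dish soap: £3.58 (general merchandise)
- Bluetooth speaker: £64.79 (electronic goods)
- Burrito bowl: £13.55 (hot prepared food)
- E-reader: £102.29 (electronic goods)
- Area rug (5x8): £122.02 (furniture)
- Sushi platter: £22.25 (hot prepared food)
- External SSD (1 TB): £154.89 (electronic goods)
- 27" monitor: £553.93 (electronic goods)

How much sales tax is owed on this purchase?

Hot pretzel £5.44: hot prepared food → 8% + 0% city = 8% → £0.44
Bananas (3 lb) £3.31: unprepared groceries → 8% + 1.25% city = 9.25% → £0.31
Dish soap £3.58: general merchandise → 7.5% + 0.75% city = 8.25% → £0.30
Bluetooth speaker £64.79: electronic goods → 6% + 3% city = 9% → £5.83
Burrito bowl £13.55: hot prepared food → 8% + 0% city = 8% → £1.08
E-reader £102.29: electronic goods → 6% + 3% city = 9% → £9.21
Area rug (5x8) £122.02: furniture → 5.5% + 0% city = 5.5% → £6.71
Sushi platter £22.25: hot prepared food → 8% + 0% city = 8% → £1.78
External SSD (1 TB) £154.89: electronic goods → 6% + 3% city = 9% → £13.94
27" monitor £553.93: electronic goods → 6% + 3% city = 9% → £49.85
Total tax = £0.44 + £0.31 + £0.30 + £5.83 + £1.08 + £9.21 + £6.71 + £1.78 + £13.94 + £49.85 = £89.45

£89.45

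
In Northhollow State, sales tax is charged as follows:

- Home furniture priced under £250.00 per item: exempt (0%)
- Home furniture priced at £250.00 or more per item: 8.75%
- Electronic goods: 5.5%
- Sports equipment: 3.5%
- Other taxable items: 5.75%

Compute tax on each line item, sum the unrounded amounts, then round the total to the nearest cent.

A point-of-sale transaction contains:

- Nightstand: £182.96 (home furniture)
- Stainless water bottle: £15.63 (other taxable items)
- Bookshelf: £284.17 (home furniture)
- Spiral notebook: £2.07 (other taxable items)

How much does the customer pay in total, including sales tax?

Nightstand £182.96: home furniture, under £250.00 → 0% → £0.00
Stainless water bottle £15.63: other taxable items → 5.75% → £0.898725
Bookshelf £284.17: home furniture, £250.00 or more → 8.75% → £24.864875
Spiral notebook £2.07: other taxable items → 5.75% → £0.119025
Subtotal = £484.83; unrounded tax = £25.882625 → £25.88; total due = £510.71

£510.71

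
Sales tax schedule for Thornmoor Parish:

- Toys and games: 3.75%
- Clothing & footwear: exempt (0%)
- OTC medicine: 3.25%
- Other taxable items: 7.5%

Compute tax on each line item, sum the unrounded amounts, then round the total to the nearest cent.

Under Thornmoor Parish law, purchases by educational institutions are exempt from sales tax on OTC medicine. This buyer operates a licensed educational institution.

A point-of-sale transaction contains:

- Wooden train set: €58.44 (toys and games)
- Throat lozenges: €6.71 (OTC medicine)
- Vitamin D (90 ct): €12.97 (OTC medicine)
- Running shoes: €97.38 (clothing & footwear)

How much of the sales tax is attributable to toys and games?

Wooden train set €58.44: toys and games → 3.75% → €2.1915
Tax on toys and games: unrounded sum = €2.1915 → €2.19

€2.19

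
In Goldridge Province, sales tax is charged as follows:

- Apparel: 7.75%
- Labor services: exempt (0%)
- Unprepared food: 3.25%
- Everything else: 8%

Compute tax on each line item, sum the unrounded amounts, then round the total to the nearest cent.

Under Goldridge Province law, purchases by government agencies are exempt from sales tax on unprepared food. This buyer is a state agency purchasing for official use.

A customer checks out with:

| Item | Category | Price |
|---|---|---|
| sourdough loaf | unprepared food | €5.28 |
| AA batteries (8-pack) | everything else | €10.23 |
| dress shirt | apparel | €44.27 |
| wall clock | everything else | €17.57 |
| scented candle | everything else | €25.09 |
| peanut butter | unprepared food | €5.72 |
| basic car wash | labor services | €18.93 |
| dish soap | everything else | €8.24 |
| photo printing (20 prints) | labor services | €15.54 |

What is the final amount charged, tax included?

€159.19

Sourdough loaf €5.28: unprepared food, buyer-exempt → 0% → €0.00
AA batteries (8-pack) €10.23: everything else → 8% → €0.8184
Dress shirt €44.27: apparel → 7.75% → €3.430925
Wall clock €17.57: everything else → 8% → €1.4056
Scented candle €25.09: everything else → 8% → €2.0072
Peanut butter €5.72: unprepared food, buyer-exempt → 0% → €0.00
Basic car wash €18.93: labor services → 0% → €0.00
Dish soap €8.24: everything else → 8% → €0.6592
Photo printing (20 prints) €15.54: labor services → 0% → €0.00
Subtotal = €150.87; unrounded tax = €8.321325 → €8.32; total due = €159.19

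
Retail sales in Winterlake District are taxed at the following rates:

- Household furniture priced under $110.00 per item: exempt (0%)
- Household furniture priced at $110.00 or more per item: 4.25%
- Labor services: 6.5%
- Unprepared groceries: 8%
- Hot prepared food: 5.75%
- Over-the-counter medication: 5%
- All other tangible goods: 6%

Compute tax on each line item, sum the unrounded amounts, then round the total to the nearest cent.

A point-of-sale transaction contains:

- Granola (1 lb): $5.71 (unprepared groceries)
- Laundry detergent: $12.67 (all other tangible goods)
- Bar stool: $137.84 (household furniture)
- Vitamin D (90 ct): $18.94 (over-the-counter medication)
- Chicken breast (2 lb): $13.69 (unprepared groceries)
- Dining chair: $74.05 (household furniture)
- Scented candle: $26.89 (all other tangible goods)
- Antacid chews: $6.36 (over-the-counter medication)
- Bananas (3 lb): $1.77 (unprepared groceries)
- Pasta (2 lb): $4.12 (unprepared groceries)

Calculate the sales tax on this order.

$11.52

Granola (1 lb) $5.71: unprepared groceries → 8% → $0.4568
Laundry detergent $12.67: all other tangible goods → 6% → $0.7602
Bar stool $137.84: household furniture, $110.00 or more → 4.25% → $5.8582
Vitamin D (90 ct) $18.94: over-the-counter medication → 5% → $0.947
Chicken breast (2 lb) $13.69: unprepared groceries → 8% → $1.0952
Dining chair $74.05: household furniture, under $110.00 → 0% → $0.00
Scented candle $26.89: all other tangible goods → 6% → $1.6134
Antacid chews $6.36: over-the-counter medication → 5% → $0.318
Bananas (3 lb) $1.77: unprepared groceries → 8% → $0.1416
Pasta (2 lb) $4.12: unprepared groceries → 8% → $0.3296
Unrounded tax sum = $11.52 → $11.52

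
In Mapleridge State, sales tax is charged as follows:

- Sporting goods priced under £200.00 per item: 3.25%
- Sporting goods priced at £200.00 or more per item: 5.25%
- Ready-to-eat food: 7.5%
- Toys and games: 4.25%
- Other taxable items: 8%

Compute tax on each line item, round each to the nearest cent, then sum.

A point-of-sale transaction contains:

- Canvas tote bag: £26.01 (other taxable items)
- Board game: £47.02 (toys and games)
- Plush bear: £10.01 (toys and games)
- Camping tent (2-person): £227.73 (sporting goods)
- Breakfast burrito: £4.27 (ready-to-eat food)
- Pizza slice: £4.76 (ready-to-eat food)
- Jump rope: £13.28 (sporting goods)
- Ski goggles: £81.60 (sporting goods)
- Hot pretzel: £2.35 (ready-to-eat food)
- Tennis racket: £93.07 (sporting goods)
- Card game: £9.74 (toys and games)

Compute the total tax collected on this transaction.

Canvas tote bag £26.01: other taxable items → 8% → £2.08
Board game £47.02: toys and games → 4.25% → £2.00
Plush bear £10.01: toys and games → 4.25% → £0.43
Camping tent (2-person) £227.73: sporting goods, £200.00 or more → 5.25% → £11.96
Breakfast burrito £4.27: ready-to-eat food → 7.5% → £0.32
Pizza slice £4.76: ready-to-eat food → 7.5% → £0.36
Jump rope £13.28: sporting goods, under £200.00 → 3.25% → £0.43
Ski goggles £81.60: sporting goods, under £200.00 → 3.25% → £2.65
Hot pretzel £2.35: ready-to-eat food → 7.5% → £0.18
Tennis racket £93.07: sporting goods, under £200.00 → 3.25% → £3.02
Card game £9.74: toys and games → 4.25% → £0.41
Total tax = £2.08 + £2.00 + £0.43 + £11.96 + £0.32 + £0.36 + £0.43 + £2.65 + £0.18 + £3.02 + £0.41 = £23.84

£23.84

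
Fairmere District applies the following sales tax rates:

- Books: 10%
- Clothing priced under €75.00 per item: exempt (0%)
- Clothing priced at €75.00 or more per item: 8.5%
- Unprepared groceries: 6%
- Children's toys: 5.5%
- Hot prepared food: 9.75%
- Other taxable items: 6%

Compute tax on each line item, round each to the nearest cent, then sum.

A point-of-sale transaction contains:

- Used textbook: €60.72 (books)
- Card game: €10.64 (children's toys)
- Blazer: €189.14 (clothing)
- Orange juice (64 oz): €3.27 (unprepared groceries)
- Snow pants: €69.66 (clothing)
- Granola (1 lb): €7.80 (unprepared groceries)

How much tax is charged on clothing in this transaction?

€16.08

Blazer €189.14: clothing, €75.00 or more → 8.5% → €16.08
Snow pants €69.66: clothing, under €75.00 → 0% → €0.00
Tax on clothing = €16.08 + €0.00 = €16.08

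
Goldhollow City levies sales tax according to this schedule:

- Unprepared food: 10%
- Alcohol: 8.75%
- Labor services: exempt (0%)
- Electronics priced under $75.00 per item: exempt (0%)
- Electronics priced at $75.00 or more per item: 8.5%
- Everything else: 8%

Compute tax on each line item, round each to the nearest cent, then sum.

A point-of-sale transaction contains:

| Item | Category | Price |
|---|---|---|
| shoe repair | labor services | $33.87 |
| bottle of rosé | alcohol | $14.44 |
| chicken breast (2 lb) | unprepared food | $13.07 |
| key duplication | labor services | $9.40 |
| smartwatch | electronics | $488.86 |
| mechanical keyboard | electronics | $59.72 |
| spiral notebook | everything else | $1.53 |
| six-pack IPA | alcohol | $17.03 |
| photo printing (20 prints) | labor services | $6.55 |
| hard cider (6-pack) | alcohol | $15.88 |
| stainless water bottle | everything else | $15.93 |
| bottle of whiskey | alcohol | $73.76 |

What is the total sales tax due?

Shoe repair $33.87: labor services → 0% → $0.00
Bottle of rosé $14.44: alcohol → 8.75% → $1.26
Chicken breast (2 lb) $13.07: unprepared food → 10% → $1.31
Key duplication $9.40: labor services → 0% → $0.00
Smartwatch $488.86: electronics, $75.00 or more → 8.5% → $41.55
Mechanical keyboard $59.72: electronics, under $75.00 → 0% → $0.00
Spiral notebook $1.53: everything else → 8% → $0.12
Six-pack IPA $17.03: alcohol → 8.75% → $1.49
Photo printing (20 prints) $6.55: labor services → 0% → $0.00
Hard cider (6-pack) $15.88: alcohol → 8.75% → $1.39
Stainless water bottle $15.93: everything else → 8% → $1.27
Bottle of whiskey $73.76: alcohol → 8.75% → $6.45
Total tax = $1.26 + $1.31 + $41.55 + $0.12 + $1.49 + $1.39 + $1.27 + $6.45 = $54.84

$54.84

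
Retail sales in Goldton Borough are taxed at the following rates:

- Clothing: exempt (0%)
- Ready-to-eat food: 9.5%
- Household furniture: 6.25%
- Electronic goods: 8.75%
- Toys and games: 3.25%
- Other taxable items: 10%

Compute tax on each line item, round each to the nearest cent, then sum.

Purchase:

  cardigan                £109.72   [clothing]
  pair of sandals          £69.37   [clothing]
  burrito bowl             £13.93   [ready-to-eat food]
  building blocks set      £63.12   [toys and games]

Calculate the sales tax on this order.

Cardigan £109.72: clothing → 0% → £0.00
Pair of sandals £69.37: clothing → 0% → £0.00
Burrito bowl £13.93: ready-to-eat food → 9.5% → £1.32
Building blocks set £63.12: toys and games → 3.25% → £2.05
Total tax = £1.32 + £2.05 = £3.37

£3.37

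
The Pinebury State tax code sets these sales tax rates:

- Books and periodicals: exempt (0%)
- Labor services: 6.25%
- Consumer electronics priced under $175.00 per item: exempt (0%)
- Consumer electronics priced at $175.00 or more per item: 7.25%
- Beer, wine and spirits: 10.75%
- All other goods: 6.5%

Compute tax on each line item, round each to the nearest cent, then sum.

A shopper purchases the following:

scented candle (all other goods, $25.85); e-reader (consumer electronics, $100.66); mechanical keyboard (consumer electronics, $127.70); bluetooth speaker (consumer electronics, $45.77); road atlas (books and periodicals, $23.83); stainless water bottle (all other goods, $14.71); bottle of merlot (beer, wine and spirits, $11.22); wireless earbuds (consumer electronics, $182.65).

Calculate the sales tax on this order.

Scented candle $25.85: all other goods → 6.5% → $1.68
E-reader $100.66: consumer electronics, under $175.00 → 0% → $0.00
Mechanical keyboard $127.70: consumer electronics, under $175.00 → 0% → $0.00
Bluetooth speaker $45.77: consumer electronics, under $175.00 → 0% → $0.00
Road atlas $23.83: books and periodicals → 0% → $0.00
Stainless water bottle $14.71: all other goods → 6.5% → $0.96
Bottle of merlot $11.22: beer, wine and spirits → 10.75% → $1.21
Wireless earbuds $182.65: consumer electronics, $175.00 or more → 7.25% → $13.24
Total tax = $1.68 + $0.96 + $1.21 + $13.24 = $17.09

$17.09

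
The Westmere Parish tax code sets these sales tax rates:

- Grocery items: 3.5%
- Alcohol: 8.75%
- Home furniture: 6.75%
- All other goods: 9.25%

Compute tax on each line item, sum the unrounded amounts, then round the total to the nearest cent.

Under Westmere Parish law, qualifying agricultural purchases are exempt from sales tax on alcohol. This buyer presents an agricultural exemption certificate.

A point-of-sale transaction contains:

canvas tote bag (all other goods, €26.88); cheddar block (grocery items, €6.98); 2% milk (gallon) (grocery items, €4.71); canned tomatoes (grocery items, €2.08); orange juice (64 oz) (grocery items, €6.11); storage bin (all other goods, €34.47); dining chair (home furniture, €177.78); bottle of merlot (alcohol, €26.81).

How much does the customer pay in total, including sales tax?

€304.19

Canvas tote bag €26.88: all other goods → 9.25% → €2.4864
Cheddar block €6.98: grocery items → 3.5% → €0.2443
2% milk (gallon) €4.71: grocery items → 3.5% → €0.16485
Canned tomatoes €2.08: grocery items → 3.5% → €0.0728
Orange juice (64 oz) €6.11: grocery items → 3.5% → €0.21385
Storage bin €34.47: all other goods → 9.25% → €3.188475
Dining chair €177.78: home furniture → 6.75% → €12.00015
Bottle of merlot €26.81: alcohol, buyer-exempt → 0% → €0.00
Subtotal = €285.82; unrounded tax = €18.370825 → €18.37; total due = €304.19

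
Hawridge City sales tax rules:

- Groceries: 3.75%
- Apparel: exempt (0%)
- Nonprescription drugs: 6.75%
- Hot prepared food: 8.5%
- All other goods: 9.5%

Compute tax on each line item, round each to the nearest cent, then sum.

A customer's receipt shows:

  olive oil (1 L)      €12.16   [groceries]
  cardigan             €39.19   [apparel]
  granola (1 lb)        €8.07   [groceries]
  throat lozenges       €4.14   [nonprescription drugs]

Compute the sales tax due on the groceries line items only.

Olive oil (1 L) €12.16: groceries → 3.75% → €0.46
Granola (1 lb) €8.07: groceries → 3.75% → €0.30
Tax on groceries = €0.46 + €0.30 = €0.76

€0.76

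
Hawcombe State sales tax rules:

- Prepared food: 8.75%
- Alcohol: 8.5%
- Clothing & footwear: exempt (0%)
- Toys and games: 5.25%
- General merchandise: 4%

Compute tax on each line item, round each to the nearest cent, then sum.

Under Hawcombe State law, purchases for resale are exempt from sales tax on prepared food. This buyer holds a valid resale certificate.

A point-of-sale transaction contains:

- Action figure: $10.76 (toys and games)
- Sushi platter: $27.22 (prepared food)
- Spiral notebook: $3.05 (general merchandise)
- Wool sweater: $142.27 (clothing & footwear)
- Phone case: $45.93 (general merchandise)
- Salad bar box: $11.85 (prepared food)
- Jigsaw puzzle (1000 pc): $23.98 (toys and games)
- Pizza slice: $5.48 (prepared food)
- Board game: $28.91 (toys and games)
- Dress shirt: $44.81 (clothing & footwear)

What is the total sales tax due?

$5.30

Action figure $10.76: toys and games → 5.25% → $0.56
Sushi platter $27.22: prepared food, buyer-exempt → 0% → $0.00
Spiral notebook $3.05: general merchandise → 4% → $0.12
Wool sweater $142.27: clothing & footwear → 0% → $0.00
Phone case $45.93: general merchandise → 4% → $1.84
Salad bar box $11.85: prepared food, buyer-exempt → 0% → $0.00
Jigsaw puzzle (1000 pc) $23.98: toys and games → 5.25% → $1.26
Pizza slice $5.48: prepared food, buyer-exempt → 0% → $0.00
Board game $28.91: toys and games → 5.25% → $1.52
Dress shirt $44.81: clothing & footwear → 0% → $0.00
Total tax = $0.56 + $0.12 + $1.84 + $1.26 + $1.52 = $5.30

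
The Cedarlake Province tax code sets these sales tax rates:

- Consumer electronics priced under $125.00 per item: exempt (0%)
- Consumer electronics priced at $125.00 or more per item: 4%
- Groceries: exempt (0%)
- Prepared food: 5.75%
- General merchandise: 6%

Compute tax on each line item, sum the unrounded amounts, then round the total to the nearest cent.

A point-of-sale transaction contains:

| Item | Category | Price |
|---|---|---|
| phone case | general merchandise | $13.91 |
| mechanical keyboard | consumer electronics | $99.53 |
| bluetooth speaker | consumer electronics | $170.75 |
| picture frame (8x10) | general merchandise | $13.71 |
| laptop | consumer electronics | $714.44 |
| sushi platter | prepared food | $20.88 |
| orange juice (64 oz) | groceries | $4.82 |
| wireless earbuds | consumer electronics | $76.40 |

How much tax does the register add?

$38.27

Phone case $13.91: general merchandise → 6% → $0.8346
Mechanical keyboard $99.53: consumer electronics, under $125.00 → 0% → $0.00
Bluetooth speaker $170.75: consumer electronics, $125.00 or more → 4% → $6.83
Picture frame (8x10) $13.71: general merchandise → 6% → $0.8226
Laptop $714.44: consumer electronics, $125.00 or more → 4% → $28.5776
Sushi platter $20.88: prepared food → 5.75% → $1.2006
Orange juice (64 oz) $4.82: groceries → 0% → $0.00
Wireless earbuds $76.40: consumer electronics, under $125.00 → 0% → $0.00
Unrounded tax sum = $38.2654 → $38.27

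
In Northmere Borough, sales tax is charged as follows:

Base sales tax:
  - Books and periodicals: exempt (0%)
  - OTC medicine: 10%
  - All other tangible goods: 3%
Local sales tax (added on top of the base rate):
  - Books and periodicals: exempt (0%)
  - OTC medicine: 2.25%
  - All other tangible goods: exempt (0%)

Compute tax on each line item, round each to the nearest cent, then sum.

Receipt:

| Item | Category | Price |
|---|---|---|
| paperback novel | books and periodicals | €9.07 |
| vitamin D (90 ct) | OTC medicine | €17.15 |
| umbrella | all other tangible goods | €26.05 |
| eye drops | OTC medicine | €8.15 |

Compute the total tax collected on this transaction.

Paperback novel €9.07: books and periodicals → 0% + 0% local = 0% → €0.00
Vitamin D (90 ct) €17.15: OTC medicine → 10% + 2.25% local = 12.25% → €2.10
Umbrella €26.05: all other tangible goods → 3% + 0% local = 3% → €0.78
Eye drops €8.15: OTC medicine → 10% + 2.25% local = 12.25% → €1.00
Total tax = €2.10 + €0.78 + €1.00 = €3.88

€3.88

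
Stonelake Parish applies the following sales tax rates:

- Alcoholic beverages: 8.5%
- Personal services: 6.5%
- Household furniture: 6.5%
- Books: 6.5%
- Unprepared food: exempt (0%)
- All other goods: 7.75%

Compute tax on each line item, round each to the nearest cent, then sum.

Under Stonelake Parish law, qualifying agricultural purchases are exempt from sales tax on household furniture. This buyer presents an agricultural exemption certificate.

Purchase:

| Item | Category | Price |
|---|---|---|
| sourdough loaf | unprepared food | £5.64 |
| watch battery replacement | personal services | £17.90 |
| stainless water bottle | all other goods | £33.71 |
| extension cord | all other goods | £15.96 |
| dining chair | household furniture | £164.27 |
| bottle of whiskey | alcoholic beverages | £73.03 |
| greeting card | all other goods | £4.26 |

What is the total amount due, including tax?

Sourdough loaf £5.64: unprepared food → 0% → £0.00
Watch battery replacement £17.90: personal services → 6.5% → £1.16
Stainless water bottle £33.71: all other goods → 7.75% → £2.61
Extension cord £15.96: all other goods → 7.75% → £1.24
Dining chair £164.27: household furniture, buyer-exempt → 0% → £0.00
Bottle of whiskey £73.03: alcoholic beverages → 8.5% → £6.21
Greeting card £4.26: all other goods → 7.75% → £0.33
Subtotal = £314.77; tax = £11.55; total due = £326.32

£326.32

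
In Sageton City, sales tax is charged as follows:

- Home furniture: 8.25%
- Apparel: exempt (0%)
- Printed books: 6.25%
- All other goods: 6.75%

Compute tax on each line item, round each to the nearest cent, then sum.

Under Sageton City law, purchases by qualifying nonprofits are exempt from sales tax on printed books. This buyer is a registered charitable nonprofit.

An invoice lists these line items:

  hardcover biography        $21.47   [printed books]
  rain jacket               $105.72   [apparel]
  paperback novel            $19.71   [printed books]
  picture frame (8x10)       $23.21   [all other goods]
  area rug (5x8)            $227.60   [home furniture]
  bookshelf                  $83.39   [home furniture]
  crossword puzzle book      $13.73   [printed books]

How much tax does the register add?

Hardcover biography $21.47: printed books, buyer-exempt → 0% → $0.00
Rain jacket $105.72: apparel → 0% → $0.00
Paperback novel $19.71: printed books, buyer-exempt → 0% → $0.00
Picture frame (8x10) $23.21: all other goods → 6.75% → $1.57
Area rug (5x8) $227.60: home furniture → 8.25% → $18.78
Bookshelf $83.39: home furniture → 8.25% → $6.88
Crossword puzzle book $13.73: printed books, buyer-exempt → 0% → $0.00
Total tax = $1.57 + $18.78 + $6.88 = $27.23

$27.23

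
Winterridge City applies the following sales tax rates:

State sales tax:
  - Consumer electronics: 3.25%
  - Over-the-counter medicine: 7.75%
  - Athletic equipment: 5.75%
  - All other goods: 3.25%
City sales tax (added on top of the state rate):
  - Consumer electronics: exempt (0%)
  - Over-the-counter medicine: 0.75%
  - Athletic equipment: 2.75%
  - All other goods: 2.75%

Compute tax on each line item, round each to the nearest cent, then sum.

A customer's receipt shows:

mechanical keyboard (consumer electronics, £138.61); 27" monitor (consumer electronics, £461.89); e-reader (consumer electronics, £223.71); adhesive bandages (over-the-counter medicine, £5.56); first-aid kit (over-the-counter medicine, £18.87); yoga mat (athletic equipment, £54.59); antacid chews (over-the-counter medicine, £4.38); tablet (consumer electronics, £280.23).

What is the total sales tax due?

£42.97

Mechanical keyboard £138.61: consumer electronics → 3.25% + 0% city = 3.25% → £4.50
27" monitor £461.89: consumer electronics → 3.25% + 0% city = 3.25% → £15.01
E-reader £223.71: consumer electronics → 3.25% + 0% city = 3.25% → £7.27
Adhesive bandages £5.56: over-the-counter medicine → 7.75% + 0.75% city = 8.5% → £0.47
First-aid kit £18.87: over-the-counter medicine → 7.75% + 0.75% city = 8.5% → £1.60
Yoga mat £54.59: athletic equipment → 5.75% + 2.75% city = 8.5% → £4.64
Antacid chews £4.38: over-the-counter medicine → 7.75% + 0.75% city = 8.5% → £0.37
Tablet £280.23: consumer electronics → 3.25% + 0% city = 3.25% → £9.11
Total tax = £4.50 + £15.01 + £7.27 + £0.47 + £1.60 + £4.64 + £0.37 + £9.11 = £42.97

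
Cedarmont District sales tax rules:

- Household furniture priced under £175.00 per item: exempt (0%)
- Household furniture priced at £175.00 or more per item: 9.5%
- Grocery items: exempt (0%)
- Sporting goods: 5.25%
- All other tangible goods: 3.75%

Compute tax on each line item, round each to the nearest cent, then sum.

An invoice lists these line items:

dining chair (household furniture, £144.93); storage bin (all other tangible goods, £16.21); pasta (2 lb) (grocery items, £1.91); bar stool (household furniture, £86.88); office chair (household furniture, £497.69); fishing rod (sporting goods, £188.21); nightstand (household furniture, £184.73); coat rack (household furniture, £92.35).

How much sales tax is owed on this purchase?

£75.32

Dining chair £144.93: household furniture, under £175.00 → 0% → £0.00
Storage bin £16.21: all other tangible goods → 3.75% → £0.61
Pasta (2 lb) £1.91: grocery items → 0% → £0.00
Bar stool £86.88: household furniture, under £175.00 → 0% → £0.00
Office chair £497.69: household furniture, £175.00 or more → 9.5% → £47.28
Fishing rod £188.21: sporting goods → 5.25% → £9.88
Nightstand £184.73: household furniture, £175.00 or more → 9.5% → £17.55
Coat rack £92.35: household furniture, under £175.00 → 0% → £0.00
Total tax = £0.61 + £47.28 + £9.88 + £17.55 = £75.32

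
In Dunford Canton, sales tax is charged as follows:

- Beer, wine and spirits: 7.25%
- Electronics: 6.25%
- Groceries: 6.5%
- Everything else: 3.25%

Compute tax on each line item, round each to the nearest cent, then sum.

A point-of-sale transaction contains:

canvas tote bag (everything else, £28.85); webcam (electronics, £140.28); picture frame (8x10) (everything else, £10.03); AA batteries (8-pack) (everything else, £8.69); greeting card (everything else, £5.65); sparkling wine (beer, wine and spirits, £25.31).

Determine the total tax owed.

£12.33

Canvas tote bag £28.85: everything else → 3.25% → £0.94
Webcam £140.28: electronics → 6.25% → £8.77
Picture frame (8x10) £10.03: everything else → 3.25% → £0.33
AA batteries (8-pack) £8.69: everything else → 3.25% → £0.28
Greeting card £5.65: everything else → 3.25% → £0.18
Sparkling wine £25.31: beer, wine and spirits → 7.25% → £1.83
Total tax = £0.94 + £8.77 + £0.33 + £0.28 + £0.18 + £1.83 = £12.33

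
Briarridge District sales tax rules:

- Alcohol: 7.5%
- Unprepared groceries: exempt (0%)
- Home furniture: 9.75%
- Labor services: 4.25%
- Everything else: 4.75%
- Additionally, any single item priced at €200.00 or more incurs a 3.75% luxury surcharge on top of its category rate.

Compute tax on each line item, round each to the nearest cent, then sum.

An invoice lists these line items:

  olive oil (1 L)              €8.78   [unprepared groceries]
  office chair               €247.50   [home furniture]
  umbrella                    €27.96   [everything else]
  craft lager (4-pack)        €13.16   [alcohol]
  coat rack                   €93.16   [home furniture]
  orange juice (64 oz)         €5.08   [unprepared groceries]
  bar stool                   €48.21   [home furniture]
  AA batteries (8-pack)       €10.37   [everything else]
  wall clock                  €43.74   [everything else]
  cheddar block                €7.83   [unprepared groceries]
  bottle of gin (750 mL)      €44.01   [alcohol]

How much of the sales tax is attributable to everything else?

Umbrella €27.96: everything else → 4.75% → €1.33
AA batteries (8-pack) €10.37: everything else → 4.75% → €0.49
Wall clock €43.74: everything else → 4.75% → €2.08
Tax on everything else = €1.33 + €0.49 + €2.08 = €3.90

€3.90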